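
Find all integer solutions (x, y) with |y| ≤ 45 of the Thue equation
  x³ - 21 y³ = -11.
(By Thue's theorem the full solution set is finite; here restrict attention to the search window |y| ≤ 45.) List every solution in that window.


The equation is x³ - 21y³ = -11. For fixed y, x³ = 21·y³ − 11, so a solution requires the RHS to be a perfect cube.
Strategy: iterate y from -45 to 45, compute RHS = 21·y³ − 11, and check whether it is a (positive or negative) perfect cube.
Check small values of y:
  y = 0: RHS = -11 is not a perfect cube.
  y = 1: RHS = 10 is not a perfect cube.
  y = -1: RHS = -32 is not a perfect cube.
  y = 2: RHS = 157 is not a perfect cube.
  y = -2: RHS = -179 is not a perfect cube.
  y = 3: RHS = 556 is not a perfect cube.
  y = -3: RHS = -578 is not a perfect cube.
Continuing the search up to |y| = 45 finds no solutions either.
No (x, y) in the scanned range satisfies the equation.

No integer solutions with |y| ≤ 45.


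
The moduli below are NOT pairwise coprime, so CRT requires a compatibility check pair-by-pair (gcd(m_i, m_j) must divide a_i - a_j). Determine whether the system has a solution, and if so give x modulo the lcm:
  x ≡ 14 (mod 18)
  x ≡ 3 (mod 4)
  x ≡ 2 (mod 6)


Moduli 18, 4, 6 are not pairwise coprime, so CRT works modulo lcm(m_i) when all pairwise compatibility conditions hold.
Pairwise compatibility: gcd(m_i, m_j) must divide a_i - a_j for every pair.
Merge one congruence at a time:
  Start: x ≡ 14 (mod 18).
  Combine with x ≡ 3 (mod 4): gcd(18, 4) = 2, and 3 - 14 = -11 is NOT divisible by 2.
    ⇒ system is inconsistent (no integer solution).

No solution (the system is inconsistent).


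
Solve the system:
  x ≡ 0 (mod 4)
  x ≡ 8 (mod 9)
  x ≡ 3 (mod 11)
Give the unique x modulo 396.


Moduli 4, 9, 11 are pairwise coprime; by CRT there is a unique solution modulo M = 4 · 9 · 11 = 396.
Solve pairwise, accumulating the modulus:
  Start with x ≡ 0 (mod 4).
  Combine with x ≡ 8 (mod 9): since gcd(4, 9) = 1, we get a unique residue mod 36.
    Write x = 0 + 4·t and substitute into x ≡ 8 (mod 9): 4·t ≡ 8 − 0 = 8 (mod 9).
    The inverse of 4 mod 9 is 7 (since 4·7 = 28 = 3·9 + 1), so t ≡ 7·8 = 56 ≡ 2 (mod 9).
    Then x = 0 + 4·2 = 8, valid modulo lcm(4, 9) = 36: x ≡ 8 (mod 36).
  Combine with x ≡ 3 (mod 11): since gcd(36, 11) = 1, we get a unique residue mod 396.
    Write x = 8 + 36·t and substitute into x ≡ 3 (mod 11): 36·t ≡ 3 − 8 = -5 (mod 11).
    Reduce coefficients mod 11: 3·t ≡ 6 (mod 11).
    The inverse of 3 mod 11 is 4 (since 3·4 = 12 = 1·11 + 1), so t ≡ 4·6 = 24 ≡ 2 (mod 11).
    Then x = 8 + 36·2 = 80, valid modulo lcm(36, 11) = 396: x ≡ 80 (mod 396).
Verify: 80 mod 4 = 0 ✓, 80 mod 9 = 8 ✓, 80 mod 11 = 3 ✓.

x ≡ 80 (mod 396).


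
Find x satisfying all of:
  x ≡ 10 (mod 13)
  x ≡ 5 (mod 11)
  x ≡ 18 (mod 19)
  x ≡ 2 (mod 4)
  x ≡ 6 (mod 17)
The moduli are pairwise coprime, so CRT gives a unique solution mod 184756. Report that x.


Product of moduli M = 13 · 11 · 19 · 4 · 17 = 184756.
Merge one congruence at a time:
  Start: x ≡ 10 (mod 13).
  Combine with x ≡ 5 (mod 11); new modulus lcm = 143.
    Write x = 10 + 13·t and substitute into x ≡ 5 (mod 11): 13·t ≡ 5 − 10 = -5 (mod 11).
    Reduce coefficients mod 11: 2·t ≡ 6 (mod 11).
    The inverse of 2 mod 11 is 6 (since 2·6 = 12 = 1·11 + 1), so t ≡ 6·6 = 36 ≡ 3 (mod 11).
    Then x = 10 + 13·3 = 49, valid modulo lcm(13, 11) = 143: x ≡ 49 (mod 143).
  Combine with x ≡ 18 (mod 19); new modulus lcm = 2717.
    Write x = 49 + 143·t and substitute into x ≡ 18 (mod 19): 143·t ≡ 18 − 49 = -31 (mod 19).
    Reduce coefficients mod 19: 10·t ≡ 7 (mod 19).
    The inverse of 10 mod 19 is 2 (since 10·2 = 20 = 1·19 + 1), so t ≡ 2·7 = 14 ≡ 14 (mod 19).
    Then x = 49 + 143·14 = 2051, valid modulo lcm(143, 19) = 2717: x ≡ 2051 (mod 2717).
  Combine with x ≡ 2 (mod 4); new modulus lcm = 10868.
    Write x = 2051 + 2717·t and substitute into x ≡ 2 (mod 4): 2717·t ≡ 2 − 2051 = -2049 (mod 4).
    Reduce coefficients mod 4: 1·t ≡ 3 (mod 4).
    So t ≡ 3 (mod 4).
    Then x = 2051 + 2717·3 = 10202, valid modulo lcm(2717, 4) = 10868: x ≡ 10202 (mod 10868).
  Combine with x ≡ 6 (mod 17); new modulus lcm = 184756.
    Write x = 10202 + 10868·t and substitute into x ≡ 6 (mod 17): 10868·t ≡ 6 − 10202 = -10196 (mod 17).
    Reduce coefficients mod 17: 5·t ≡ 4 (mod 17).
    The inverse of 5 mod 17 is 7 (since 5·7 = 35 = 2·17 + 1), so t ≡ 7·4 = 28 ≡ 11 (mod 17).
    Then x = 10202 + 10868·11 = 129750, valid modulo lcm(10868, 17) = 184756: x ≡ 129750 (mod 184756).
Verify against each original: 129750 mod 13 = 10, 129750 mod 11 = 5, 129750 mod 19 = 18, 129750 mod 4 = 2, 129750 mod 17 = 6.

x ≡ 129750 (mod 184756).


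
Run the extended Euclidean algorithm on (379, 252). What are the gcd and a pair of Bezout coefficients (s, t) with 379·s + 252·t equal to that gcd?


Euclidean algorithm on (379, 252) — divide until remainder is 0:
  379 = 1 · 252 + 127
  252 = 1 · 127 + 125
  127 = 1 · 125 + 2
  125 = 62 · 2 + 1
  2 = 2 · 1 + 0
gcd(379, 252) = 1.
Track Bezout coefficients alongside the remainders: start with r₀ = 379 = a·1 + b·0 (s = 1, t = 0) and r₁ = 252 = a·0 + b·1 (s = 0, t = 1); each new remainder r_{k+1} = r_{k-1} − q_k·r_k inherits s_{k+1} = s_{k-1} − q_k·s_k, t_{k+1} = t_{k-1} − q_k·t_k, so r_k = a·s_k + b·t_k at every step:
  q = 1: r = 127, s = 1 − 1·0 = 1, t = 0 − 1·1 = -1  (check: 379·1 + 252·(-1) = 127)
  q = 1: r = 125, s = 0 − 1·1 = -1, t = 1 − 1·(-1) = 2  (check: 379·(-1) + 252·2 = 125)
  q = 1: r = 2, s = 1 − 1·(-1) = 2, t = -1 − 1·2 = -3  (check: 379·2 + 252·(-3) = 2)
  q = 62: r = 1, s = -1 − 62·2 = -125, t = 2 − 62·(-3) = 188  (check: 379·(-125) + 252·188 = 1)
The row with r = 1 (the gcd) gives the Bezout coefficients s = -125, t = 188.
Result: 379 · (-125) + 252 · (188) = 1.

gcd(379, 252) = 1; s = -125, t = 188 (check: 379·(-125) + 252·188 = 1).


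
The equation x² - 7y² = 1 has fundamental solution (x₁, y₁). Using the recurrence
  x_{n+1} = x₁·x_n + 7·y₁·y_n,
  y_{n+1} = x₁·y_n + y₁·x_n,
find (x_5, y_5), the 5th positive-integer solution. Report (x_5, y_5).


Step 1: Find the fundamental solution (x₁, y₁) of x² - 7y² = 1.
  Expand √7 as a continued fraction. a₀ = ⌊√7⌋ = 2; iterate m_{k+1} = d_k·a_k − m_k, d_{k+1} = (7 − m_{k+1}²)/d_k, a_{k+1} = ⌊(a₀ + m_{k+1})/d_{k+1}⌋ (starting m₀ = 0, d₀ = 1), with convergents p_k = a_k·p_{k-1} + p_{k-2}, q_k = a_k·q_{k-1} + q_{k-2} (p₋₁ = 1, q₋₁ = 0):
  k = 0: a₀ = 2; p₀/q₀ = 2/1; p₀² − 7·q₀² = 4 − 7 = -3.
  k = 1: m = 2, d = 3, a = ⌊(2 + 2)/3⌋ = 1; p/q = (1·2 + 1)/(1·1 + 0) = 3/1; p² − 7·q² = 9 − 7 = 2.
  k = 2: m = 1, d = 2, a = ⌊(2 + 1)/2⌋ = 1; p/q = (1·3 + 2)/(1·1 + 1) = 5/2; p² − 7·q² = 25 − 28 = -3.
  k = 3: m = 1, d = 3, a = ⌊(2 + 1)/3⌋ = 1; p/q = (1·5 + 3)/(1·2 + 1) = 8/3; p² − 7·q² = 64 − 63 = 1.
  The first convergent with p² − 7·q² = 1 gives the fundamental solution (x₁, y₁) = (8, 3).
Step 2: Apply the recurrence (x_{n+1}, y_{n+1}) = (x₁x_n + 7y₁y_n, x₁y_n + y₁x_n) repeatedly.
  From (x_1, y_1) = (8, 3): x_2 = 8·8 + 7·3·3 = 127; y_2 = 8·3 + 3·8 = 48.
  From (x_2, y_2) = (127, 48): x_3 = 8·127 + 7·3·48 = 2024; y_3 = 8·48 + 3·127 = 765.
  From (x_3, y_3) = (2024, 765): x_4 = 8·2024 + 7·3·765 = 32257; y_4 = 8·765 + 3·2024 = 12192.
  From (x_4, y_4) = (32257, 12192): x_5 = 8·32257 + 7·3·12192 = 514088; y_5 = 8·12192 + 3·32257 = 194307.
Step 3: Verify x_5² - 7·y_5² = 264286471744 - 264286471743 = 1 (should be 1). ✓

(x_1, y_1) = (8, 3); (x_5, y_5) = (514088, 194307).


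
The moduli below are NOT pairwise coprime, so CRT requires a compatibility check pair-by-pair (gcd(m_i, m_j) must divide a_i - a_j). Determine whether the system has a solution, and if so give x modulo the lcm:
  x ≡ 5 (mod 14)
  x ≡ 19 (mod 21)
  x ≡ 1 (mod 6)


Moduli 14, 21, 6 are not pairwise coprime, so CRT works modulo lcm(m_i) when all pairwise compatibility conditions hold.
Pairwise compatibility: gcd(m_i, m_j) must divide a_i - a_j for every pair.
Merge one congruence at a time:
  Start: x ≡ 5 (mod 14).
  Combine with x ≡ 19 (mod 21): gcd(14, 21) = 7; 19 - 5 = 14, which IS divisible by 7, so compatible.
    Write x = 5 + 14·t and substitute into x ≡ 19 (mod 21): 14·t ≡ 19 − 5 = 14 (mod 21).
    Divide the congruence (and modulus) by g = 7: 2·t ≡ 2 (mod 3).
    The inverse of 2 mod 3 is 2 (since 2·2 = 4 = 1·3 + 1), so t ≡ 2·2 = 4 ≡ 1 (mod 3).
    Then x = 5 + 14·1 = 19, valid modulo lcm(14, 21) = 42: x ≡ 19 (mod 42).
  Combine with x ≡ 1 (mod 6): gcd(42, 6) = 6; 1 - 19 = -18, which IS divisible by 6, so compatible.
    Write x = 19 + 42·t and substitute into x ≡ 1 (mod 6): 42·t ≡ 1 − 19 = -18 (mod 6).
    Divide the congruence (and modulus) by g = 6: 7·t ≡ -3 (mod 1).
    Modulo 1 every t works; take t = 0.
    Then x = 19 + 42·0 = 19, valid modulo lcm(42, 6) = 42: x ≡ 19 (mod 42).
Verify: 19 mod 14 = 5, 19 mod 21 = 19, 19 mod 6 = 1.

x ≡ 19 (mod 42).


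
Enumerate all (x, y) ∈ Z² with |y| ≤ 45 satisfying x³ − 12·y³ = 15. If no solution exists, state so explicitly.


The equation is x³ - 12y³ = 15. For fixed y, x³ = 12·y³ + 15, so a solution requires the RHS to be a perfect cube.
Strategy: iterate y from -45 to 45, compute RHS = 12·y³ + 15, and check whether it is a (positive or negative) perfect cube.
Check small values of y:
  y = 0: RHS = 15 is not a perfect cube.
  y = 1: RHS = 27 = (3)³ ⇒ x = 3 works.
  y = -1: RHS = 3 is not a perfect cube.
  y = 2: RHS = 111 is not a perfect cube.
  y = -2: RHS = -81 is not a perfect cube.
  y = 3: RHS = 339 is not a perfect cube.
  y = -3: RHS = -309 is not a perfect cube.
Continuing the search up to |y| = 45 finds no further solutions beyond those listed.
Collected solutions: (3, 1).

Solutions (with |y| ≤ 45): (3, 1).


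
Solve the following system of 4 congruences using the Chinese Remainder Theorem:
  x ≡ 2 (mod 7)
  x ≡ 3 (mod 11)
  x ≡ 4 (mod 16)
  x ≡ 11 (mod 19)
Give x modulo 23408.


Product of moduli M = 7 · 11 · 16 · 19 = 23408.
Merge one congruence at a time:
  Start: x ≡ 2 (mod 7).
  Combine with x ≡ 3 (mod 11); new modulus lcm = 77.
    Write x = 2 + 7·t and substitute into x ≡ 3 (mod 11): 7·t ≡ 3 − 2 = 1 (mod 11).
    The inverse of 7 mod 11 is 8 (since 7·8 = 56 = 5·11 + 1), so t ≡ 8·1 = 8 ≡ 8 (mod 11).
    Then x = 2 + 7·8 = 58, valid modulo lcm(7, 11) = 77: x ≡ 58 (mod 77).
  Combine with x ≡ 4 (mod 16); new modulus lcm = 1232.
    Write x = 58 + 77·t and substitute into x ≡ 4 (mod 16): 77·t ≡ 4 − 58 = -54 (mod 16).
    Reduce coefficients mod 16: 13·t ≡ 10 (mod 16).
    The inverse of 13 mod 16 is 5 (since 13·5 = 65 = 4·16 + 1), so t ≡ 5·10 = 50 ≡ 2 (mod 16).
    Then x = 58 + 77·2 = 212, valid modulo lcm(77, 16) = 1232: x ≡ 212 (mod 1232).
  Combine with x ≡ 11 (mod 19); new modulus lcm = 23408.
    Write x = 212 + 1232·t and substitute into x ≡ 11 (mod 19): 1232·t ≡ 11 − 212 = -201 (mod 19).
    Reduce coefficients mod 19: 16·t ≡ 8 (mod 19).
    The inverse of 16 mod 19 is 6 (since 16·6 = 96 = 5·19 + 1), so t ≡ 6·8 = 48 ≡ 10 (mod 19).
    Then x = 212 + 1232·10 = 12532, valid modulo lcm(1232, 19) = 23408: x ≡ 12532 (mod 23408).
Verify against each original: 12532 mod 7 = 2, 12532 mod 11 = 3, 12532 mod 16 = 4, 12532 mod 19 = 11.

x ≡ 12532 (mod 23408).


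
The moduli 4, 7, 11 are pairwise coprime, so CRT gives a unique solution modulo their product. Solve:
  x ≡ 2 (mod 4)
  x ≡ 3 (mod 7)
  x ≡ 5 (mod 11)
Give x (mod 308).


Moduli 4, 7, 11 are pairwise coprime; by CRT there is a unique solution modulo M = 4 · 7 · 11 = 308.
Solve pairwise, accumulating the modulus:
  Start with x ≡ 2 (mod 4).
  Combine with x ≡ 3 (mod 7): since gcd(4, 7) = 1, we get a unique residue mod 28.
    Write x = 2 + 4·t and substitute into x ≡ 3 (mod 7): 4·t ≡ 3 − 2 = 1 (mod 7).
    The inverse of 4 mod 7 is 2 (since 4·2 = 8 = 1·7 + 1), so t ≡ 2·1 = 2 ≡ 2 (mod 7).
    Then x = 2 + 4·2 = 10, valid modulo lcm(4, 7) = 28: x ≡ 10 (mod 28).
  Combine with x ≡ 5 (mod 11): since gcd(28, 11) = 1, we get a unique residue mod 308.
    Write x = 10 + 28·t and substitute into x ≡ 5 (mod 11): 28·t ≡ 5 − 10 = -5 (mod 11).
    Reduce coefficients mod 11: 6·t ≡ 6 (mod 11).
    The inverse of 6 mod 11 is 2 (since 6·2 = 12 = 1·11 + 1), so t ≡ 2·6 = 12 ≡ 1 (mod 11).
    Then x = 10 + 28·1 = 38, valid modulo lcm(28, 11) = 308: x ≡ 38 (mod 308).
Verify: 38 mod 4 = 2 ✓, 38 mod 7 = 3 ✓, 38 mod 11 = 5 ✓.

x ≡ 38 (mod 308).


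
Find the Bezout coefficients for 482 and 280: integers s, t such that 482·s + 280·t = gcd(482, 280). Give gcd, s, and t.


Euclidean algorithm on (482, 280) — divide until remainder is 0:
  482 = 1 · 280 + 202
  280 = 1 · 202 + 78
  202 = 2 · 78 + 46
  78 = 1 · 46 + 32
  46 = 1 · 32 + 14
  32 = 2 · 14 + 4
  14 = 3 · 4 + 2
  4 = 2 · 2 + 0
gcd(482, 280) = 2.
Track Bezout coefficients alongside the remainders: start with r₀ = 482 = a·1 + b·0 (s = 1, t = 0) and r₁ = 280 = a·0 + b·1 (s = 0, t = 1); each new remainder r_{k+1} = r_{k-1} − q_k·r_k inherits s_{k+1} = s_{k-1} − q_k·s_k, t_{k+1} = t_{k-1} − q_k·t_k, so r_k = a·s_k + b·t_k at every step:
  q = 1: r = 202, s = 1 − 1·0 = 1, t = 0 − 1·1 = -1  (check: 482·1 + 280·(-1) = 202)
  q = 1: r = 78, s = 0 − 1·1 = -1, t = 1 − 1·(-1) = 2  (check: 482·(-1) + 280·2 = 78)
  q = 2: r = 46, s = 1 − 2·(-1) = 3, t = -1 − 2·2 = -5  (check: 482·3 + 280·(-5) = 46)
  q = 1: r = 32, s = -1 − 1·3 = -4, t = 2 − 1·(-5) = 7  (check: 482·(-4) + 280·7 = 32)
  q = 1: r = 14, s = 3 − 1·(-4) = 7, t = -5 − 1·7 = -12  (check: 482·7 + 280·(-12) = 14)
  q = 2: r = 4, s = -4 − 2·7 = -18, t = 7 − 2·(-12) = 31  (check: 482·(-18) + 280·31 = 4)
  q = 3: r = 2, s = 7 − 3·(-18) = 61, t = -12 − 3·31 = -105  (check: 482·61 + 280·(-105) = 2)
The row with r = 2 (the gcd) gives the Bezout coefficients s = 61, t = -105.
Result: 482 · (61) + 280 · (-105) = 2.

gcd(482, 280) = 2; s = 61, t = -105 (check: 482·61 + 280·(-105) = 2).


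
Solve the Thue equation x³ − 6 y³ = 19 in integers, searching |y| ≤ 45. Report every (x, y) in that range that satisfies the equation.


The equation is x³ - 6y³ = 19. For fixed y, x³ = 6·y³ + 19, so a solution requires the RHS to be a perfect cube.
Strategy: iterate y from -45 to 45, compute RHS = 6·y³ + 19, and check whether it is a (positive or negative) perfect cube.
Check small values of y:
  y = 0: RHS = 19 is not a perfect cube.
  y = 1: RHS = 25 is not a perfect cube.
  y = -1: RHS = 13 is not a perfect cube.
  y = 2: RHS = 67 is not a perfect cube.
  y = -2: RHS = -29 is not a perfect cube.
  y = 3: RHS = 181 is not a perfect cube.
  y = -3: RHS = -143 is not a perfect cube.
Continuing the search up to |y| = 45 finds no solutions either.
No (x, y) in the scanned range satisfies the equation.

No integer solutions with |y| ≤ 45.


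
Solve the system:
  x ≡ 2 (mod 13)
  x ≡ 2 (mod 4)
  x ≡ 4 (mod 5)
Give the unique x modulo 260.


Moduli 13, 4, 5 are pairwise coprime; by CRT there is a unique solution modulo M = 13 · 4 · 5 = 260.
Solve pairwise, accumulating the modulus:
  Start with x ≡ 2 (mod 13).
  Combine with x ≡ 2 (mod 4): since gcd(13, 4) = 1, we get a unique residue mod 52.
    Write x = 2 + 13·t and substitute into x ≡ 2 (mod 4): 13·t ≡ 2 − 2 = 0 (mod 4).
    Reduce coefficients mod 4: 1·t ≡ 0 (mod 4).
    So t ≡ 0 (mod 4).
    Then x = 2 + 13·0 = 2, valid modulo lcm(13, 4) = 52: x ≡ 2 (mod 52).
  Combine with x ≡ 4 (mod 5): since gcd(52, 5) = 1, we get a unique residue mod 260.
    Write x = 2 + 52·t and substitute into x ≡ 4 (mod 5): 52·t ≡ 4 − 2 = 2 (mod 5).
    Reduce coefficients mod 5: 2·t ≡ 2 (mod 5).
    The inverse of 2 mod 5 is 3 (since 2·3 = 6 = 1·5 + 1), so t ≡ 3·2 = 6 ≡ 1 (mod 5).
    Then x = 2 + 52·1 = 54, valid modulo lcm(52, 5) = 260: x ≡ 54 (mod 260).
Verify: 54 mod 13 = 2 ✓, 54 mod 4 = 2 ✓, 54 mod 5 = 4 ✓.

x ≡ 54 (mod 260).


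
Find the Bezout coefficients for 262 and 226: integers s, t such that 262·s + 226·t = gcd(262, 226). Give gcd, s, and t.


Euclidean algorithm on (262, 226) — divide until remainder is 0:
  262 = 1 · 226 + 36
  226 = 6 · 36 + 10
  36 = 3 · 10 + 6
  10 = 1 · 6 + 4
  6 = 1 · 4 + 2
  4 = 2 · 2 + 0
gcd(262, 226) = 2.
Track Bezout coefficients alongside the remainders: start with r₀ = 262 = a·1 + b·0 (s = 1, t = 0) and r₁ = 226 = a·0 + b·1 (s = 0, t = 1); each new remainder r_{k+1} = r_{k-1} − q_k·r_k inherits s_{k+1} = s_{k-1} − q_k·s_k, t_{k+1} = t_{k-1} − q_k·t_k, so r_k = a·s_k + b·t_k at every step:
  q = 1: r = 36, s = 1 − 1·0 = 1, t = 0 − 1·1 = -1  (check: 262·1 + 226·(-1) = 36)
  q = 6: r = 10, s = 0 − 6·1 = -6, t = 1 − 6·(-1) = 7  (check: 262·(-6) + 226·7 = 10)
  q = 3: r = 6, s = 1 − 3·(-6) = 19, t = -1 − 3·7 = -22  (check: 262·19 + 226·(-22) = 6)
  q = 1: r = 4, s = -6 − 1·19 = -25, t = 7 − 1·(-22) = 29  (check: 262·(-25) + 226·29 = 4)
  q = 1: r = 2, s = 19 − 1·(-25) = 44, t = -22 − 1·29 = -51  (check: 262·44 + 226·(-51) = 2)
The row with r = 2 (the gcd) gives the Bezout coefficients s = 44, t = -51.
Result: 262 · (44) + 226 · (-51) = 2.

gcd(262, 226) = 2; s = 44, t = -51 (check: 262·44 + 226·(-51) = 2).


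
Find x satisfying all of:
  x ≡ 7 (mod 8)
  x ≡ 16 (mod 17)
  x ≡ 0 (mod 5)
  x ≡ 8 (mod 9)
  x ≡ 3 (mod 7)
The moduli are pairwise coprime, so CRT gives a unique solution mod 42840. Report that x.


Product of moduli M = 8 · 17 · 5 · 9 · 7 = 42840.
Merge one congruence at a time:
  Start: x ≡ 7 (mod 8).
  Combine with x ≡ 16 (mod 17); new modulus lcm = 136.
    Write x = 7 + 8·t and substitute into x ≡ 16 (mod 17): 8·t ≡ 16 − 7 = 9 (mod 17).
    The inverse of 8 mod 17 is 15 (since 8·15 = 120 = 7·17 + 1), so t ≡ 15·9 = 135 ≡ 16 (mod 17).
    Then x = 7 + 8·16 = 135, valid modulo lcm(8, 17) = 136: x ≡ 135 (mod 136).
  Combine with x ≡ 0 (mod 5); new modulus lcm = 680.
    Write x = 135 + 136·t and substitute into x ≡ 0 (mod 5): 136·t ≡ 0 − 135 = -135 (mod 5).
    Reduce coefficients mod 5: 1·t ≡ 0 (mod 5).
    So t ≡ 0 (mod 5).
    Then x = 135 + 136·0 = 135, valid modulo lcm(136, 5) = 680: x ≡ 135 (mod 680).
  Combine with x ≡ 8 (mod 9); new modulus lcm = 6120.
    Write x = 135 + 680·t and substitute into x ≡ 8 (mod 9): 680·t ≡ 8 − 135 = -127 (mod 9).
    Reduce coefficients mod 9: 5·t ≡ 8 (mod 9).
    The inverse of 5 mod 9 is 2 (since 5·2 = 10 = 1·9 + 1), so t ≡ 2·8 = 16 ≡ 7 (mod 9).
    Then x = 135 + 680·7 = 4895, valid modulo lcm(680, 9) = 6120: x ≡ 4895 (mod 6120).
  Combine with x ≡ 3 (mod 7); new modulus lcm = 42840.
    Write x = 4895 + 6120·t and substitute into x ≡ 3 (mod 7): 6120·t ≡ 3 − 4895 = -4892 (mod 7).
    Reduce coefficients mod 7: 2·t ≡ 1 (mod 7).
    The inverse of 2 mod 7 is 4 (since 2·4 = 8 = 1·7 + 1), so t ≡ 4·1 = 4 ≡ 4 (mod 7).
    Then x = 4895 + 6120·4 = 29375, valid modulo lcm(6120, 7) = 42840: x ≡ 29375 (mod 42840).
Verify against each original: 29375 mod 8 = 7, 29375 mod 17 = 16, 29375 mod 5 = 0, 29375 mod 9 = 8, 29375 mod 7 = 3.

x ≡ 29375 (mod 42840).


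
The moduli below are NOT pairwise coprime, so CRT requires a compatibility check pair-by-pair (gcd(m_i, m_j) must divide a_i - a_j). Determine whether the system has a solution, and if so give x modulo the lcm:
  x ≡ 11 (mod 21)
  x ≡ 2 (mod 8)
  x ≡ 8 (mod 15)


Moduli 21, 8, 15 are not pairwise coprime, so CRT works modulo lcm(m_i) when all pairwise compatibility conditions hold.
Pairwise compatibility: gcd(m_i, m_j) must divide a_i - a_j for every pair.
Merge one congruence at a time:
  Start: x ≡ 11 (mod 21).
  Combine with x ≡ 2 (mod 8): gcd(21, 8) = 1; 2 - 11 = -9, which IS divisible by 1, so compatible.
    Write x = 11 + 21·t and substitute into x ≡ 2 (mod 8): 21·t ≡ 2 − 11 = -9 (mod 8).
    Reduce coefficients mod 8: 5·t ≡ 7 (mod 8).
    The inverse of 5 mod 8 is 5 (since 5·5 = 25 = 3·8 + 1), so t ≡ 5·7 = 35 ≡ 3 (mod 8).
    Then x = 11 + 21·3 = 74, valid modulo lcm(21, 8) = 168: x ≡ 74 (mod 168).
  Combine with x ≡ 8 (mod 15): gcd(168, 15) = 3; 8 - 74 = -66, which IS divisible by 3, so compatible.
    Write x = 74 + 168·t and substitute into x ≡ 8 (mod 15): 168·t ≡ 8 − 74 = -66 (mod 15).
    Divide the congruence (and modulus) by g = 3: 56·t ≡ -22 (mod 5).
    Reduce coefficients mod 5: 1·t ≡ 3 (mod 5).
    So t ≡ 3 (mod 5).
    Then x = 74 + 168·3 = 578, valid modulo lcm(168, 15) = 840: x ≡ 578 (mod 840).
Verify: 578 mod 21 = 11, 578 mod 8 = 2, 578 mod 15 = 8.

x ≡ 578 (mod 840).


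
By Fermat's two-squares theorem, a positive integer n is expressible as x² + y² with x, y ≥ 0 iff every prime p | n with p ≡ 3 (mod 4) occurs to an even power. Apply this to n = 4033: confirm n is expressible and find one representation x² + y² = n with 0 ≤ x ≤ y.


Step 1: Factor n = 4033 = 37 · 109.
Step 2: Check the mod-4 condition on each prime factor: 37 ≡ 1 (mod 4), exponent 1; 109 ≡ 1 (mod 4), exponent 1.
All primes ≡ 3 (mod 4) appear to even exponent (or don't appear), so by the two-squares theorem n IS expressible as a sum of two squares.
Step 3: Build a representation. Here n = 37 · 109 is a product of primes ≡ 1 (mod 4). Each prime p ≡ 1 (mod 4) is itself a sum of two squares; find a² by testing p − a² for a perfect square:
  37: 37 − 1² = 36 = 6² ⇒ 37 = 1² + 6².
  109: 109 − 1² = 108, 109 − 2² = 105, 109 − 3² = 100 = 10² ⇒ 109 = 3² + 10².
  Combine using the Brahmagupta–Fibonacci identity (a² + b²)(c² + d²) = (ac − bd)² + (ad + bc)² = (ac + bd)² + (ad − bc)²:
  37 · 109 = 4033: from (1² + 6²)(3² + 10²), take (1·3 − 6·10, 1·10 + 6·3) = (3 − 60, 10 + 18) = (-57, 28); dropping signs (only squares matter) gives (57, 28); check 57² + 28² = 3249 + 784 = 4033 ✓.
Step 4: Order so x ≤ y and verify: 28² + 57² = 784 + 3249 = 4033 = n. ✓

n = 4033 = 28² + 57² (one valid representation with x ≤ y).


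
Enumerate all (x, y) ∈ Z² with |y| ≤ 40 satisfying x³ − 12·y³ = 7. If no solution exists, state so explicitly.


The equation is x³ - 12y³ = 7. For fixed y, x³ = 12·y³ + 7, so a solution requires the RHS to be a perfect cube.
Strategy: iterate y from -40 to 40, compute RHS = 12·y³ + 7, and check whether it is a (positive or negative) perfect cube.
Check small values of y:
  y = 0: RHS = 7 is not a perfect cube.
  y = 1: RHS = 19 is not a perfect cube.
  y = -1: RHS = -5 is not a perfect cube.
  y = 2: RHS = 103 is not a perfect cube.
  y = -2: RHS = -89 is not a perfect cube.
  y = 3: RHS = 331 is not a perfect cube.
  y = -3: RHS = -317 is not a perfect cube.
Continuing the search up to |y| = 40 finds no solutions either.
No (x, y) in the scanned range satisfies the equation.

No integer solutions with |y| ≤ 40.


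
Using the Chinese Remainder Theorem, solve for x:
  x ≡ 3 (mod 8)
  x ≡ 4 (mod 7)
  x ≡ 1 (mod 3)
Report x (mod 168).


Moduli 8, 7, 3 are pairwise coprime; by CRT there is a unique solution modulo M = 8 · 7 · 3 = 168.
Solve pairwise, accumulating the modulus:
  Start with x ≡ 3 (mod 8).
  Combine with x ≡ 4 (mod 7): since gcd(8, 7) = 1, we get a unique residue mod 56.
    Write x = 3 + 8·t and substitute into x ≡ 4 (mod 7): 8·t ≡ 4 − 3 = 1 (mod 7).
    Reduce coefficients mod 7: 1·t ≡ 1 (mod 7).
    So t ≡ 1 (mod 7).
    Then x = 3 + 8·1 = 11, valid modulo lcm(8, 7) = 56: x ≡ 11 (mod 56).
  Combine with x ≡ 1 (mod 3): since gcd(56, 3) = 1, we get a unique residue mod 168.
    Write x = 11 + 56·t and substitute into x ≡ 1 (mod 3): 56·t ≡ 1 − 11 = -10 (mod 3).
    Reduce coefficients mod 3: 2·t ≡ 2 (mod 3).
    The inverse of 2 mod 3 is 2 (since 2·2 = 4 = 1·3 + 1), so t ≡ 2·2 = 4 ≡ 1 (mod 3).
    Then x = 11 + 56·1 = 67, valid modulo lcm(56, 3) = 168: x ≡ 67 (mod 168).
Verify: 67 mod 8 = 3 ✓, 67 mod 7 = 4 ✓, 67 mod 3 = 1 ✓.

x ≡ 67 (mod 168).


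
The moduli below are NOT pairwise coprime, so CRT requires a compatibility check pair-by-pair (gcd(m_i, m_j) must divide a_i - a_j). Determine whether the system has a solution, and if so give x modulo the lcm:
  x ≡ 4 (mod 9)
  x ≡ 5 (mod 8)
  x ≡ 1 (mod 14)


Moduli 9, 8, 14 are not pairwise coprime, so CRT works modulo lcm(m_i) when all pairwise compatibility conditions hold.
Pairwise compatibility: gcd(m_i, m_j) must divide a_i - a_j for every pair.
Merge one congruence at a time:
  Start: x ≡ 4 (mod 9).
  Combine with x ≡ 5 (mod 8): gcd(9, 8) = 1; 5 - 4 = 1, which IS divisible by 1, so compatible.
    Write x = 4 + 9·t and substitute into x ≡ 5 (mod 8): 9·t ≡ 5 − 4 = 1 (mod 8).
    Reduce coefficients mod 8: 1·t ≡ 1 (mod 8).
    So t ≡ 1 (mod 8).
    Then x = 4 + 9·1 = 13, valid modulo lcm(9, 8) = 72: x ≡ 13 (mod 72).
  Combine with x ≡ 1 (mod 14): gcd(72, 14) = 2; 1 - 13 = -12, which IS divisible by 2, so compatible.
    Write x = 13 + 72·t and substitute into x ≡ 1 (mod 14): 72·t ≡ 1 − 13 = -12 (mod 14).
    Divide the congruence (and modulus) by g = 2: 36·t ≡ -6 (mod 7).
    Reduce coefficients mod 7: 1·t ≡ 1 (mod 7).
    So t ≡ 1 (mod 7).
    Then x = 13 + 72·1 = 85, valid modulo lcm(72, 14) = 504: x ≡ 85 (mod 504).
Verify: 85 mod 9 = 4, 85 mod 8 = 5, 85 mod 14 = 1.

x ≡ 85 (mod 504).


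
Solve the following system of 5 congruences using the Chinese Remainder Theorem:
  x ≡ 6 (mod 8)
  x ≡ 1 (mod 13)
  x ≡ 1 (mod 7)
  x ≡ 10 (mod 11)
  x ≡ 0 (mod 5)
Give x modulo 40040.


Product of moduli M = 8 · 13 · 7 · 11 · 5 = 40040.
Merge one congruence at a time:
  Start: x ≡ 6 (mod 8).
  Combine with x ≡ 1 (mod 13); new modulus lcm = 104.
    Write x = 6 + 8·t and substitute into x ≡ 1 (mod 13): 8·t ≡ 1 − 6 = -5 (mod 13).
    Reduce coefficients mod 13: 8·t ≡ 8 (mod 13).
    The inverse of 8 mod 13 is 5 (since 8·5 = 40 = 3·13 + 1), so t ≡ 5·8 = 40 ≡ 1 (mod 13).
    Then x = 6 + 8·1 = 14, valid modulo lcm(8, 13) = 104: x ≡ 14 (mod 104).
  Combine with x ≡ 1 (mod 7); new modulus lcm = 728.
    Write x = 14 + 104·t and substitute into x ≡ 1 (mod 7): 104·t ≡ 1 − 14 = -13 (mod 7).
    Reduce coefficients mod 7: 6·t ≡ 1 (mod 7).
    The inverse of 6 mod 7 is 6 (since 6·6 = 36 = 5·7 + 1), so t ≡ 6·1 = 6 ≡ 6 (mod 7).
    Then x = 14 + 104·6 = 638, valid modulo lcm(104, 7) = 728: x ≡ 638 (mod 728).
  Combine with x ≡ 10 (mod 11); new modulus lcm = 8008.
    Write x = 638 + 728·t and substitute into x ≡ 10 (mod 11): 728·t ≡ 10 − 638 = -628 (mod 11).
    Reduce coefficients mod 11: 2·t ≡ 10 (mod 11).
    The inverse of 2 mod 11 is 6 (since 2·6 = 12 = 1·11 + 1), so t ≡ 6·10 = 60 ≡ 5 (mod 11).
    Then x = 638 + 728·5 = 4278, valid modulo lcm(728, 11) = 8008: x ≡ 4278 (mod 8008).
  Combine with x ≡ 0 (mod 5); new modulus lcm = 40040.
    Write x = 4278 + 8008·t and substitute into x ≡ 0 (mod 5): 8008·t ≡ 0 − 4278 = -4278 (mod 5).
    Reduce coefficients mod 5: 3·t ≡ 2 (mod 5).
    The inverse of 3 mod 5 is 2 (since 3·2 = 6 = 1·5 + 1), so t ≡ 2·2 = 4 ≡ 4 (mod 5).
    Then x = 4278 + 8008·4 = 36310, valid modulo lcm(8008, 5) = 40040: x ≡ 36310 (mod 40040).
Verify against each original: 36310 mod 8 = 6, 36310 mod 13 = 1, 36310 mod 7 = 1, 36310 mod 11 = 10, 36310 mod 5 = 0.

x ≡ 36310 (mod 40040).


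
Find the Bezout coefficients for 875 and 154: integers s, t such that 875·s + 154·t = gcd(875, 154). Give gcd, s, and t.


Euclidean algorithm on (875, 154) — divide until remainder is 0:
  875 = 5 · 154 + 105
  154 = 1 · 105 + 49
  105 = 2 · 49 + 7
  49 = 7 · 7 + 0
gcd(875, 154) = 7.
Track Bezout coefficients alongside the remainders: start with r₀ = 875 = a·1 + b·0 (s = 1, t = 0) and r₁ = 154 = a·0 + b·1 (s = 0, t = 1); each new remainder r_{k+1} = r_{k-1} − q_k·r_k inherits s_{k+1} = s_{k-1} − q_k·s_k, t_{k+1} = t_{k-1} − q_k·t_k, so r_k = a·s_k + b·t_k at every step:
  q = 5: r = 105, s = 1 − 5·0 = 1, t = 0 − 5·1 = -5  (check: 875·1 + 154·(-5) = 105)
  q = 1: r = 49, s = 0 − 1·1 = -1, t = 1 − 1·(-5) = 6  (check: 875·(-1) + 154·6 = 49)
  q = 2: r = 7, s = 1 − 2·(-1) = 3, t = -5 − 2·6 = -17  (check: 875·3 + 154·(-17) = 7)
The row with r = 7 (the gcd) gives the Bezout coefficients s = 3, t = -17.
Result: 875 · (3) + 154 · (-17) = 7.

gcd(875, 154) = 7; s = 3, t = -17 (check: 875·3 + 154·(-17) = 7).


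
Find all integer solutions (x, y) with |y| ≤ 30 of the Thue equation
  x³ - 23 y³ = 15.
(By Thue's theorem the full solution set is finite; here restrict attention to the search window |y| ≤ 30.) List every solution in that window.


The equation is x³ - 23y³ = 15. For fixed y, x³ = 23·y³ + 15, so a solution requires the RHS to be a perfect cube.
Strategy: iterate y from -30 to 30, compute RHS = 23·y³ + 15, and check whether it is a (positive or negative) perfect cube.
Check small values of y:
  y = 0: RHS = 15 is not a perfect cube.
  y = 1: RHS = 38 is not a perfect cube.
  y = -1: RHS = -8 = (-2)³ ⇒ x = -2 works.
  y = 2: RHS = 199 is not a perfect cube.
  y = -2: RHS = -169 is not a perfect cube.
  y = 3: RHS = 636 is not a perfect cube.
  y = -3: RHS = -606 is not a perfect cube.
Continuing the search up to |y| = 30 finds no further solutions beyond those listed.
Collected solutions: (-2, -1).

Solutions (with |y| ≤ 30): (-2, -1).


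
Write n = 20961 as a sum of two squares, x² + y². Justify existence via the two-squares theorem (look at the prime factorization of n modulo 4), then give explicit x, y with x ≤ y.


Step 1: Factor n = 20961 = 3^2 · 17 · 137.
Step 2: Check the mod-4 condition on each prime factor: 3 ≡ 3 (mod 4), exponent 2 (must be even); 17 ≡ 1 (mod 4), exponent 1; 137 ≡ 1 (mod 4), exponent 1.
All primes ≡ 3 (mod 4) appear to even exponent (or don't appear), so by the two-squares theorem n IS expressible as a sum of two squares.
Step 3: Build a representation. Group n = k² · m with k = 3 and m = 17 · 137 = 2329 (a product of primes ≡ 1 (mod 4)); a representation of m scales to one of n via (k·x)² + (k·y)² = k²(x² + y²). Each prime p ≡ 1 (mod 4) is itself a sum of two squares; find a² by testing p − a² for a perfect square:
  17: 17 − 1² = 16 = 4² ⇒ 17 = 1² + 4².
  137: 137 − 1² = 136, 137 − 2² = 133, 137 − 3² = 128, 137 − 4² = 121 = 11² ⇒ 137 = 4² + 11².
  Combine using the Brahmagupta–Fibonacci identity (a² + b²)(c² + d²) = (ac − bd)² + (ad + bc)² = (ac + bd)² + (ad − bc)²:
  17 · 137 = 2329: from (1² + 4²)(4² + 11²), take (1·4 − 4·11, 1·11 + 4·4) = (4 − 44, 11 + 16) = (-40, 27); dropping signs (only squares matter) gives (40, 27); check 40² + 27² = 1600 + 729 = 2329 ✓.
  Scale by k = 3: (3·40, 3·27) = (120, 81).
Step 4: Order so x ≤ y and verify: 81² + 120² = 6561 + 14400 = 20961 = n. ✓

n = 20961 = 81² + 120² (one valid representation with x ≤ y).


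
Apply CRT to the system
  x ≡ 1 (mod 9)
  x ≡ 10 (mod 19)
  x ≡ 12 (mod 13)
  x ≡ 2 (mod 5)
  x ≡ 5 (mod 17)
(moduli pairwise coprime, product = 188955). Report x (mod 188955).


Product of moduli M = 9 · 19 · 13 · 5 · 17 = 188955.
Merge one congruence at a time:
  Start: x ≡ 1 (mod 9).
  Combine with x ≡ 10 (mod 19); new modulus lcm = 171.
    Write x = 1 + 9·t and substitute into x ≡ 10 (mod 19): 9·t ≡ 10 − 1 = 9 (mod 19).
    The inverse of 9 mod 19 is 17 (since 9·17 = 153 = 8·19 + 1), so t ≡ 17·9 = 153 ≡ 1 (mod 19).
    Then x = 1 + 9·1 = 10, valid modulo lcm(9, 19) = 171: x ≡ 10 (mod 171).
  Combine with x ≡ 12 (mod 13); new modulus lcm = 2223.
    Write x = 10 + 171·t and substitute into x ≡ 12 (mod 13): 171·t ≡ 12 − 10 = 2 (mod 13).
    Reduce coefficients mod 13: 2·t ≡ 2 (mod 13).
    The inverse of 2 mod 13 is 7 (since 2·7 = 14 = 1·13 + 1), so t ≡ 7·2 = 14 ≡ 1 (mod 13).
    Then x = 10 + 171·1 = 181, valid modulo lcm(171, 13) = 2223: x ≡ 181 (mod 2223).
  Combine with x ≡ 2 (mod 5); new modulus lcm = 11115.
    Write x = 181 + 2223·t and substitute into x ≡ 2 (mod 5): 2223·t ≡ 2 − 181 = -179 (mod 5).
    Reduce coefficients mod 5: 3·t ≡ 1 (mod 5).
    The inverse of 3 mod 5 is 2 (since 3·2 = 6 = 1·5 + 1), so t ≡ 2·1 = 2 ≡ 2 (mod 5).
    Then x = 181 + 2223·2 = 4627, valid modulo lcm(2223, 5) = 11115: x ≡ 4627 (mod 11115).
  Combine with x ≡ 5 (mod 17); new modulus lcm = 188955.
    Write x = 4627 + 11115·t and substitute into x ≡ 5 (mod 17): 11115·t ≡ 5 − 4627 = -4622 (mod 17).
    Reduce coefficients mod 17: 14·t ≡ 2 (mod 17).
    The inverse of 14 mod 17 is 11 (since 14·11 = 154 = 9·17 + 1), so t ≡ 11·2 = 22 ≡ 5 (mod 17).
    Then x = 4627 + 11115·5 = 60202, valid modulo lcm(11115, 17) = 188955: x ≡ 60202 (mod 188955).
Verify against each original: 60202 mod 9 = 1, 60202 mod 19 = 10, 60202 mod 13 = 12, 60202 mod 5 = 2, 60202 mod 17 = 5.

x ≡ 60202 (mod 188955).


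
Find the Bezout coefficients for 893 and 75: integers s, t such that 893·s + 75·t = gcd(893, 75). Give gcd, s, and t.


Euclidean algorithm on (893, 75) — divide until remainder is 0:
  893 = 11 · 75 + 68
  75 = 1 · 68 + 7
  68 = 9 · 7 + 5
  7 = 1 · 5 + 2
  5 = 2 · 2 + 1
  2 = 2 · 1 + 0
gcd(893, 75) = 1.
Track Bezout coefficients alongside the remainders: start with r₀ = 893 = a·1 + b·0 (s = 1, t = 0) and r₁ = 75 = a·0 + b·1 (s = 0, t = 1); each new remainder r_{k+1} = r_{k-1} − q_k·r_k inherits s_{k+1} = s_{k-1} − q_k·s_k, t_{k+1} = t_{k-1} − q_k·t_k, so r_k = a·s_k + b·t_k at every step:
  q = 11: r = 68, s = 1 − 11·0 = 1, t = 0 − 11·1 = -11  (check: 893·1 + 75·(-11) = 68)
  q = 1: r = 7, s = 0 − 1·1 = -1, t = 1 − 1·(-11) = 12  (check: 893·(-1) + 75·12 = 7)
  q = 9: r = 5, s = 1 − 9·(-1) = 10, t = -11 − 9·12 = -119  (check: 893·10 + 75·(-119) = 5)
  q = 1: r = 2, s = -1 − 1·10 = -11, t = 12 − 1·(-119) = 131  (check: 893·(-11) + 75·131 = 2)
  q = 2: r = 1, s = 10 − 2·(-11) = 32, t = -119 − 2·131 = -381  (check: 893·32 + 75·(-381) = 1)
The row with r = 1 (the gcd) gives the Bezout coefficients s = 32, t = -381.
Result: 893 · (32) + 75 · (-381) = 1.

gcd(893, 75) = 1; s = 32, t = -381 (check: 893·32 + 75·(-381) = 1).


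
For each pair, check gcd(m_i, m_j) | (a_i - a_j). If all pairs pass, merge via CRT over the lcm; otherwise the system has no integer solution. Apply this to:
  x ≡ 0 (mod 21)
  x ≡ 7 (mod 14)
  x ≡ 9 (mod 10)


Moduli 21, 14, 10 are not pairwise coprime, so CRT works modulo lcm(m_i) when all pairwise compatibility conditions hold.
Pairwise compatibility: gcd(m_i, m_j) must divide a_i - a_j for every pair.
Merge one congruence at a time:
  Start: x ≡ 0 (mod 21).
  Combine with x ≡ 7 (mod 14): gcd(21, 14) = 7; 7 - 0 = 7, which IS divisible by 7, so compatible.
    Write x = 0 + 21·t and substitute into x ≡ 7 (mod 14): 21·t ≡ 7 − 0 = 7 (mod 14).
    Divide the congruence (and modulus) by g = 7: 3·t ≡ 1 (mod 2).
    Reduce coefficients mod 2: 1·t ≡ 1 (mod 2).
    So t ≡ 1 (mod 2).
    Then x = 0 + 21·1 = 21, valid modulo lcm(21, 14) = 42: x ≡ 21 (mod 42).
  Combine with x ≡ 9 (mod 10): gcd(42, 10) = 2; 9 - 21 = -12, which IS divisible by 2, so compatible.
    Write x = 21 + 42·t and substitute into x ≡ 9 (mod 10): 42·t ≡ 9 − 21 = -12 (mod 10).
    Divide the congruence (and modulus) by g = 2: 21·t ≡ -6 (mod 5).
    Reduce coefficients mod 5: 1·t ≡ 4 (mod 5).
    So t ≡ 4 (mod 5).
    Then x = 21 + 42·4 = 189, valid modulo lcm(42, 10) = 210: x ≡ 189 (mod 210).
Verify: 189 mod 21 = 0, 189 mod 14 = 7, 189 mod 10 = 9.

x ≡ 189 (mod 210).


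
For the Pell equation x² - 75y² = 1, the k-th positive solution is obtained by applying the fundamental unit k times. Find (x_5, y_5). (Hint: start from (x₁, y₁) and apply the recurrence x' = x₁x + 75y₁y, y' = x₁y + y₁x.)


Step 1: Find the fundamental solution (x₁, y₁) of x² - 75y² = 1.
  Expand √75 as a continued fraction. a₀ = ⌊√75⌋ = 8; iterate m_{k+1} = d_k·a_k − m_k, d_{k+1} = (75 − m_{k+1}²)/d_k, a_{k+1} = ⌊(a₀ + m_{k+1})/d_{k+1}⌋ (starting m₀ = 0, d₀ = 1), with convergents p_k = a_k·p_{k-1} + p_{k-2}, q_k = a_k·q_{k-1} + q_{k-2} (p₋₁ = 1, q₋₁ = 0):
  k = 0: a₀ = 8; p₀/q₀ = 8/1; p₀² − 75·q₀² = 64 − 75 = -11.
  k = 1: m = 8, d = 11, a = ⌊(8 + 8)/11⌋ = 1; p/q = (1·8 + 1)/(1·1 + 0) = 9/1; p² − 75·q² = 81 − 75 = 6.
  k = 2: m = 3, d = 6, a = ⌊(8 + 3)/6⌋ = 1; p/q = (1·9 + 8)/(1·1 + 1) = 17/2; p² − 75·q² = 289 − 300 = -11.
  k = 3: m = 3, d = 11, a = ⌊(8 + 3)/11⌋ = 1; p/q = (1·17 + 9)/(1·2 + 1) = 26/3; p² − 75·q² = 676 − 675 = 1.
  The first convergent with p² − 75·q² = 1 gives the fundamental solution (x₁, y₁) = (26, 3).
Step 2: Apply the recurrence (x_{n+1}, y_{n+1}) = (x₁x_n + 75y₁y_n, x₁y_n + y₁x_n) repeatedly.
  From (x_1, y_1) = (26, 3): x_2 = 26·26 + 75·3·3 = 1351; y_2 = 26·3 + 3·26 = 156.
  From (x_2, y_2) = (1351, 156): x_3 = 26·1351 + 75·3·156 = 70226; y_3 = 26·156 + 3·1351 = 8109.
  From (x_3, y_3) = (70226, 8109): x_4 = 26·70226 + 75·3·8109 = 3650401; y_4 = 26·8109 + 3·70226 = 421512.
  From (x_4, y_4) = (3650401, 421512): x_5 = 26·3650401 + 75·3·421512 = 189750626; y_5 = 26·421512 + 3·3650401 = 21910515.
Step 3: Verify x_5² - 75·y_5² = 36005300067391876 - 36005300067391875 = 1 (should be 1). ✓

(x_1, y_1) = (26, 3); (x_5, y_5) = (189750626, 21910515).


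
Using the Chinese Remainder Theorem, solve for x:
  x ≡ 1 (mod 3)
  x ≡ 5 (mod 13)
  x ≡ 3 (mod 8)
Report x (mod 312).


Moduli 3, 13, 8 are pairwise coprime; by CRT there is a unique solution modulo M = 3 · 13 · 8 = 312.
Solve pairwise, accumulating the modulus:
  Start with x ≡ 1 (mod 3).
  Combine with x ≡ 5 (mod 13): since gcd(3, 13) = 1, we get a unique residue mod 39.
    Write x = 1 + 3·t and substitute into x ≡ 5 (mod 13): 3·t ≡ 5 − 1 = 4 (mod 13).
    The inverse of 3 mod 13 is 9 (since 3·9 = 27 = 2·13 + 1), so t ≡ 9·4 = 36 ≡ 10 (mod 13).
    Then x = 1 + 3·10 = 31, valid modulo lcm(3, 13) = 39: x ≡ 31 (mod 39).
  Combine with x ≡ 3 (mod 8): since gcd(39, 8) = 1, we get a unique residue mod 312.
    Write x = 31 + 39·t and substitute into x ≡ 3 (mod 8): 39·t ≡ 3 − 31 = -28 (mod 8).
    Reduce coefficients mod 8: 7·t ≡ 4 (mod 8).
    The inverse of 7 mod 8 is 7 (since 7·7 = 49 = 6·8 + 1), so t ≡ 7·4 = 28 ≡ 4 (mod 8).
    Then x = 31 + 39·4 = 187, valid modulo lcm(39, 8) = 312: x ≡ 187 (mod 312).
Verify: 187 mod 3 = 1 ✓, 187 mod 13 = 5 ✓, 187 mod 8 = 3 ✓.

x ≡ 187 (mod 312).


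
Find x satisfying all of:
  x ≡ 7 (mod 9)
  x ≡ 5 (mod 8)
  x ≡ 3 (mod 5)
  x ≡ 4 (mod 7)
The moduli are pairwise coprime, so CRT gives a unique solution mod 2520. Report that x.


Product of moduli M = 9 · 8 · 5 · 7 = 2520.
Merge one congruence at a time:
  Start: x ≡ 7 (mod 9).
  Combine with x ≡ 5 (mod 8); new modulus lcm = 72.
    Write x = 7 + 9·t and substitute into x ≡ 5 (mod 8): 9·t ≡ 5 − 7 = -2 (mod 8).
    Reduce coefficients mod 8: 1·t ≡ 6 (mod 8).
    So t ≡ 6 (mod 8).
    Then x = 7 + 9·6 = 61, valid modulo lcm(9, 8) = 72: x ≡ 61 (mod 72).
  Combine with x ≡ 3 (mod 5); new modulus lcm = 360.
    Write x = 61 + 72·t and substitute into x ≡ 3 (mod 5): 72·t ≡ 3 − 61 = -58 (mod 5).
    Reduce coefficients mod 5: 2·t ≡ 2 (mod 5).
    The inverse of 2 mod 5 is 3 (since 2·3 = 6 = 1·5 + 1), so t ≡ 3·2 = 6 ≡ 1 (mod 5).
    Then x = 61 + 72·1 = 133, valid modulo lcm(72, 5) = 360: x ≡ 133 (mod 360).
  Combine with x ≡ 4 (mod 7); new modulus lcm = 2520.
    Write x = 133 + 360·t and substitute into x ≡ 4 (mod 7): 360·t ≡ 4 − 133 = -129 (mod 7).
    Reduce coefficients mod 7: 3·t ≡ 4 (mod 7).
    The inverse of 3 mod 7 is 5 (since 3·5 = 15 = 2·7 + 1), so t ≡ 5·4 = 20 ≡ 6 (mod 7).
    Then x = 133 + 360·6 = 2293, valid modulo lcm(360, 7) = 2520: x ≡ 2293 (mod 2520).
Verify against each original: 2293 mod 9 = 7, 2293 mod 8 = 5, 2293 mod 5 = 3, 2293 mod 7 = 4.

x ≡ 2293 (mod 2520).
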